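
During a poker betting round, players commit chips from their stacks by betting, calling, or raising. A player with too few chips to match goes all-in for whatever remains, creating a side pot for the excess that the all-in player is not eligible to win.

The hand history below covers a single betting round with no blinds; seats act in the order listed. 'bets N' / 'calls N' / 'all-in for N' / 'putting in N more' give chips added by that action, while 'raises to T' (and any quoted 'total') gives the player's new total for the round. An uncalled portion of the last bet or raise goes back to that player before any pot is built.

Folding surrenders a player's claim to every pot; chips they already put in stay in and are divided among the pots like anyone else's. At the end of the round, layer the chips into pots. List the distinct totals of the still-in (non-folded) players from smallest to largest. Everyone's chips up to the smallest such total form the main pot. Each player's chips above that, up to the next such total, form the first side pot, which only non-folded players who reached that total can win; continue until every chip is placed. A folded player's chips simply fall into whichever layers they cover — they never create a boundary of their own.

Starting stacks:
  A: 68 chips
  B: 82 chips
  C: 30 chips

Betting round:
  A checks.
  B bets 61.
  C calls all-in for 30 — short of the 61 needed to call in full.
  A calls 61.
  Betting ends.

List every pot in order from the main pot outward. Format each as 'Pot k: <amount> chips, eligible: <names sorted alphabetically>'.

Pot 1: 90 chips, eligible: A, B, C
Pot 2: 62 chips, eligible: A, B

Derivation:
Contributions: A=61, B=61, C=30
Pot levels (distinct totals of non-folded players): 30, 61
Layer 1-30: 30 each from A, B, C = 30*3 = 90 chips; eligible A, B, C
Layer 31-61: 31 each from A, B = 31*2 = 62 chips; eligible A, B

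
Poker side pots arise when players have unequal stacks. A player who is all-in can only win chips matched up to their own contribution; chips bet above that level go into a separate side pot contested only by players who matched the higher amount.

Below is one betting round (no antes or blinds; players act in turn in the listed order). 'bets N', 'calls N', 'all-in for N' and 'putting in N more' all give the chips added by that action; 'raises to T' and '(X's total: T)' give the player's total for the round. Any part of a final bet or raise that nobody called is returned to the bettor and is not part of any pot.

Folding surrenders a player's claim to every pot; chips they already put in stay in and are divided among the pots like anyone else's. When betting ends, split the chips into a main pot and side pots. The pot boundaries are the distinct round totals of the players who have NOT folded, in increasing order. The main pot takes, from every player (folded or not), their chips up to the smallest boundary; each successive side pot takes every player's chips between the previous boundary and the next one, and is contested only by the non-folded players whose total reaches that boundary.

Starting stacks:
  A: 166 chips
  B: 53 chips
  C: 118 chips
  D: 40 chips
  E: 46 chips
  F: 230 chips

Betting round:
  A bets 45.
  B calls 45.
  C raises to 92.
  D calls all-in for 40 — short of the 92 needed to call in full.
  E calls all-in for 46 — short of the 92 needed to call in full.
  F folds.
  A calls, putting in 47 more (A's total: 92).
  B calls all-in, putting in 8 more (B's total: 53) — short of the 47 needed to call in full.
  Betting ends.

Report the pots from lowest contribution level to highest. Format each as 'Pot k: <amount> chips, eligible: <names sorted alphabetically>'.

Contributions: A=92, B=53, C=92, D=40, E=46
Folded: F
Pot levels (distinct totals of non-folded players): 40, 46, 53, 92
Layer 1-40: 40 each from A, B, C, D, E = 40*5 = 200 chips; eligible A, B, C, D, E
Layer 41-46: 6 each from A, B, C, E = 6*4 = 24 chips; eligible A, B, C, E
Layer 47-53: 7 each from A, B, C = 7*3 = 21 chips; eligible A, B, C
Layer 54-92: 39 each from A, C = 39*2 = 78 chips; eligible A, C

Pot 1: 200 chips, eligible: A, B, C, D, E
Pot 2: 24 chips, eligible: A, B, C, E
Pot 3: 21 chips, eligible: A, B, C
Pot 4: 78 chips, eligible: A, C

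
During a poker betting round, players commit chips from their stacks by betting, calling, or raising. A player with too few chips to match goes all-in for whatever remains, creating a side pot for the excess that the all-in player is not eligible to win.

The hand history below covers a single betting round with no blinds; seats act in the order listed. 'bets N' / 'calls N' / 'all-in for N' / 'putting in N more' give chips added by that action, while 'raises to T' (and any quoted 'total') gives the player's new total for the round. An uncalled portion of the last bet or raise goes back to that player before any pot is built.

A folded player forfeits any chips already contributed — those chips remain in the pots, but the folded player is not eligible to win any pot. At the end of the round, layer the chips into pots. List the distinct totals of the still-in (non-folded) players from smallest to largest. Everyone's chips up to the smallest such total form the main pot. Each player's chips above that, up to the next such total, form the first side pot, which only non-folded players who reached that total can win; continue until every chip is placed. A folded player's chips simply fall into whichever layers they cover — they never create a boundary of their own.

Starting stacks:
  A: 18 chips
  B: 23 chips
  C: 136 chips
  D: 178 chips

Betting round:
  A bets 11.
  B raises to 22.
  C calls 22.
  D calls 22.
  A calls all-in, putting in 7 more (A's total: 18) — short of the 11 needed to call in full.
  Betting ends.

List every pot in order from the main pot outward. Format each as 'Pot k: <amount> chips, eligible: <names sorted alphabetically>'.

Pot 1: 72 chips, eligible: A, B, C, D
Pot 2: 12 chips, eligible: B, C, D

Derivation:
Contributions: A=18, B=22, C=22, D=22
Pot levels (distinct totals of non-folded players): 18, 22
Layer 1-18: 18 each from A, B, C, D = 18*4 = 72 chips; eligible A, B, C, D
Layer 19-22: 4 each from B, C, D = 4*3 = 12 chips; eligible B, C, D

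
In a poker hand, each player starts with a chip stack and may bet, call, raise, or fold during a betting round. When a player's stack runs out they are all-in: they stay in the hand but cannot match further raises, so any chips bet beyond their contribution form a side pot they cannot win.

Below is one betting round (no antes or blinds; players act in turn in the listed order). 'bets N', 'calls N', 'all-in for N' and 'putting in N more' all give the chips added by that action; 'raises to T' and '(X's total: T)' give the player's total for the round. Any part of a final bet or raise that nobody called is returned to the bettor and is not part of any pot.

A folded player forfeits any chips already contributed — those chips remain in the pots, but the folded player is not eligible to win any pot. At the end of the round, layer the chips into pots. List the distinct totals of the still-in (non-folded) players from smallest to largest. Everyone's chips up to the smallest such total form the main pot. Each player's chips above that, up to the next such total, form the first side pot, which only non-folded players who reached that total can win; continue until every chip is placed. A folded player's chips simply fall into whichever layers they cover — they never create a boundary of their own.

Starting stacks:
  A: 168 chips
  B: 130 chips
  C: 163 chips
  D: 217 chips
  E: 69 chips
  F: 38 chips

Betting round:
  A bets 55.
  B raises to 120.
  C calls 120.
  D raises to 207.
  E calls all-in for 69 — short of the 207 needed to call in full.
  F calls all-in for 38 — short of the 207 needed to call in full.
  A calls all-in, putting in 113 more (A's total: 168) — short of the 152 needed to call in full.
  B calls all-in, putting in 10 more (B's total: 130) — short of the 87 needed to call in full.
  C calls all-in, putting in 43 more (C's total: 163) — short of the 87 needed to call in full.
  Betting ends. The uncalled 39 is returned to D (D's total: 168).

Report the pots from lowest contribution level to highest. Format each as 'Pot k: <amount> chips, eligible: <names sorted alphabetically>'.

Contributions (after 39 returned to D): A=168, B=130, C=163, D=168, E=69, F=38
Pot levels (distinct totals of non-folded players): 38, 69, 130, 163, 168
Layer 1-38: 38 each from A, B, C, D, E, F = 38*6 = 228 chips; eligible A, B, C, D, E, F
Layer 39-69: 31 each from A, B, C, D, E = 31*5 = 155 chips; eligible A, B, C, D, E
Layer 70-130: 61 each from A, B, C, D = 61*4 = 244 chips; eligible A, B, C, D
Layer 131-163: 33 each from A, C, D = 33*3 = 99 chips; eligible A, C, D
Layer 164-168: 5 each from A, D = 5*2 = 10 chips; eligible A, D

Pot 1: 228 chips, eligible: A, B, C, D, E, F
Pot 2: 155 chips, eligible: A, B, C, D, E
Pot 3: 244 chips, eligible: A, B, C, D
Pot 4: 99 chips, eligible: A, C, D
Pot 5: 10 chips, eligible: A, D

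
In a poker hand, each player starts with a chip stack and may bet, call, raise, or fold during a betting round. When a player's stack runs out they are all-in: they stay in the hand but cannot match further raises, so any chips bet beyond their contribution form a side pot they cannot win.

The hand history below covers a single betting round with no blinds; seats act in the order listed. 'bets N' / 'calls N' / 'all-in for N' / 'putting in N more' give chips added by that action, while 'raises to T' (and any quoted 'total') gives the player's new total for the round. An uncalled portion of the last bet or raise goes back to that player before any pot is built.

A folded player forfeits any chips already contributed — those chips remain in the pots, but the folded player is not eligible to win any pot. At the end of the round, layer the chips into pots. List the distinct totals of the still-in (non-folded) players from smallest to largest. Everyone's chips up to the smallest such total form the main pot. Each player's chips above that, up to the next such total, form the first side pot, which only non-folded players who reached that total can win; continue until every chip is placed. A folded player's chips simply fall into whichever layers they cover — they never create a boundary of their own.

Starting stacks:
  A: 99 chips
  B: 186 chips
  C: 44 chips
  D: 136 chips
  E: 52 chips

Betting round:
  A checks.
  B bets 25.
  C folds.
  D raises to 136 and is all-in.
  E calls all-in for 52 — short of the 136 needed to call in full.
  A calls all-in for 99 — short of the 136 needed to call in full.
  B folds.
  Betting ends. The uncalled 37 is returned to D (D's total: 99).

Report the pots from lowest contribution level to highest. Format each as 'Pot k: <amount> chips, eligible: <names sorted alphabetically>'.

Pot 1: 181 chips, eligible: A, D, E
Pot 2: 94 chips, eligible: A, D

Derivation:
Contributions (after 37 returned to D): A=99, B=25, D=99, E=52
Folded: B, C
Pot levels (distinct totals of non-folded players): 52, 99
Layer 1-52: A 52 + B 25 + D 52 + E 52 = 181 chips; eligible A, D, E
Layer 53-99: 47 each from A, D = 47*2 = 94 chips; eligible A, D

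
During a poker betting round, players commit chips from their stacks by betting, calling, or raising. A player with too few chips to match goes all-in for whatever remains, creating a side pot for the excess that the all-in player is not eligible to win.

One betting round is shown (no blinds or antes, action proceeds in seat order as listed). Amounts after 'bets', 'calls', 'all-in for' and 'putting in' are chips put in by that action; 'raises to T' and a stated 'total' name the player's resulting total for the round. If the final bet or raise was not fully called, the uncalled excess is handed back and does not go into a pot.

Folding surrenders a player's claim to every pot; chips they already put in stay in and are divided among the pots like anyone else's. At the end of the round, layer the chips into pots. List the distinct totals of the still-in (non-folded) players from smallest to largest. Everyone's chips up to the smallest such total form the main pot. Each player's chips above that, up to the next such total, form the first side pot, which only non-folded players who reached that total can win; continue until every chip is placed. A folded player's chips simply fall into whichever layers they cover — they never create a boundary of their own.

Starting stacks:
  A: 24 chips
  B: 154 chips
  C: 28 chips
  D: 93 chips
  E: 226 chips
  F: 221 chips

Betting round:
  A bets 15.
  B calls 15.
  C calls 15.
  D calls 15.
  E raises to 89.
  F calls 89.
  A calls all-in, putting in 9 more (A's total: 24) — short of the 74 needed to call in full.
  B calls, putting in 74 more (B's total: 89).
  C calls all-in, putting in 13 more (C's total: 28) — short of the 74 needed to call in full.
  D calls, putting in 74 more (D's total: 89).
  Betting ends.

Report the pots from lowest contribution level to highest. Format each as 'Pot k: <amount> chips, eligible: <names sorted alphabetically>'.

Pot 1: 144 chips, eligible: A, B, C, D, E, F
Pot 2: 20 chips, eligible: B, C, D, E, F
Pot 3: 244 chips, eligible: B, D, E, F

Derivation:
Contributions: A=24, B=89, C=28, D=89, E=89, F=89
Pot levels (distinct totals of non-folded players): 24, 28, 89
Layer 1-24: 24 each from A, B, C, D, E, F = 24*6 = 144 chips; eligible A, B, C, D, E, F
Layer 25-28: 4 each from B, C, D, E, F = 4*5 = 20 chips; eligible B, C, D, E, F
Layer 29-89: 61 each from B, D, E, F = 61*4 = 244 chips; eligible B, D, E, F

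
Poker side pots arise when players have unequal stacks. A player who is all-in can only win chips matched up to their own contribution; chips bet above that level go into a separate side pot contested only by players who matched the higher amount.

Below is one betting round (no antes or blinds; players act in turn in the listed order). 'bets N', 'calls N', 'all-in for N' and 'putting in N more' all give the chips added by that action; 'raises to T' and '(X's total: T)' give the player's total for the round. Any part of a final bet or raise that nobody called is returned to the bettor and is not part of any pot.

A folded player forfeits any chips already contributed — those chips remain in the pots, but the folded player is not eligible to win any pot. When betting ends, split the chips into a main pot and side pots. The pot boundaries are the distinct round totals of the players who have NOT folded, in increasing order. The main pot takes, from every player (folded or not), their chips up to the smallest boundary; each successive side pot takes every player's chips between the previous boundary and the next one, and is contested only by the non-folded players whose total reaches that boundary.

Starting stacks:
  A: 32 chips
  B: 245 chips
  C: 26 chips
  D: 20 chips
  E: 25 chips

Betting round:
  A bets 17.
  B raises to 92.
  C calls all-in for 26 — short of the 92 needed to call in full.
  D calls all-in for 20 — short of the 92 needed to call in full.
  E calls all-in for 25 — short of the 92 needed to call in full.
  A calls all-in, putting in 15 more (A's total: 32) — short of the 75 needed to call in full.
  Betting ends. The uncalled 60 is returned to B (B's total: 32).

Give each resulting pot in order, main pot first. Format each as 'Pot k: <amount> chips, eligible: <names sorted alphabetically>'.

Contributions (after 60 returned to B): A=32, B=32, C=26, D=20, E=25
Pot levels (distinct totals of non-folded players): 20, 25, 26, 32
Layer 1-20: 20 each from A, B, C, D, E = 20*5 = 100 chips; eligible A, B, C, D, E
Layer 21-25: 5 each from A, B, C, E = 5*4 = 20 chips; eligible A, B, C, E
Layer 26-26: 1 each from A, B, C = 1*3 = 3 chips; eligible A, B, C
Layer 27-32: 6 each from A, B = 6*2 = 12 chips; eligible A, B

Pot 1: 100 chips, eligible: A, B, C, D, E
Pot 2: 20 chips, eligible: A, B, C, E
Pot 3: 3 chips, eligible: A, B, C
Pot 4: 12 chips, eligible: A, B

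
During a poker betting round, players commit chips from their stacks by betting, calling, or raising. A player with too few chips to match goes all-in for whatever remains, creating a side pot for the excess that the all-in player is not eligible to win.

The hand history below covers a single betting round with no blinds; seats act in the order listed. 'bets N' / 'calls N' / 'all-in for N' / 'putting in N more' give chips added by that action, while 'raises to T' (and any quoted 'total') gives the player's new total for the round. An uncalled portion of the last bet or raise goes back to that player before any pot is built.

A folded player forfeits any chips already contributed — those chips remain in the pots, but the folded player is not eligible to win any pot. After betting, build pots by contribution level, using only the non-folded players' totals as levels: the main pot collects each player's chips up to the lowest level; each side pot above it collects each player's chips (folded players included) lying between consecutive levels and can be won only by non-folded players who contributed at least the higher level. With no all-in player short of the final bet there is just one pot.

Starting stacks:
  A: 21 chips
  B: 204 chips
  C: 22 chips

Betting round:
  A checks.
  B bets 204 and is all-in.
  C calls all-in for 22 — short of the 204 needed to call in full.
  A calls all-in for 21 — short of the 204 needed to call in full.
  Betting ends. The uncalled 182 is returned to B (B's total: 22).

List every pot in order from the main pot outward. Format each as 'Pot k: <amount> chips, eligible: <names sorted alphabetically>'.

Pot 1: 63 chips, eligible: A, B, C
Pot 2: 2 chips, eligible: B, C

Derivation:
Contributions (after 182 returned to B): A=21, B=22, C=22
Pot levels (distinct totals of non-folded players): 21, 22
Layer 1-21: 21 each from A, B, C = 21*3 = 63 chips; eligible A, B, C
Layer 22-22: 1 each from B, C = 1*2 = 2 chips; eligible B, C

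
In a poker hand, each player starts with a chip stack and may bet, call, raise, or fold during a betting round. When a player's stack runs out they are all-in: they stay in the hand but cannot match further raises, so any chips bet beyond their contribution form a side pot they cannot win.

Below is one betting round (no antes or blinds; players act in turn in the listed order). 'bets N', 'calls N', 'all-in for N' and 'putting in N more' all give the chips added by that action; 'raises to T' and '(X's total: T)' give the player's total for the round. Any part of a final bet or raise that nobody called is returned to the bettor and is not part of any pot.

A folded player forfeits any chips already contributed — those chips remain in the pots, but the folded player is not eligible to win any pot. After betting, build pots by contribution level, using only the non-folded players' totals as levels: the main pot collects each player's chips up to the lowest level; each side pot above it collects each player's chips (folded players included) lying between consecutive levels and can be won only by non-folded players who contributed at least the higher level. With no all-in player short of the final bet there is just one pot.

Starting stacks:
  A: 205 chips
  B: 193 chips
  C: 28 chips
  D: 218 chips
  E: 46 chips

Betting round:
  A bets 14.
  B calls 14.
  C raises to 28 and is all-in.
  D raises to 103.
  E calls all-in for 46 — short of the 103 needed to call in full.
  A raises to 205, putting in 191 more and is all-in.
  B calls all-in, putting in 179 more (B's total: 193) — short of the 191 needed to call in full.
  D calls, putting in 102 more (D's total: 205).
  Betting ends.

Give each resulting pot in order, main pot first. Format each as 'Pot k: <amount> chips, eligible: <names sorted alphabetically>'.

Contributions: A=205, B=193, C=28, D=205, E=46
Pot levels (distinct totals of non-folded players): 28, 46, 193, 205
Layer 1-28: 28 each from A, B, C, D, E = 28*5 = 140 chips; eligible A, B, C, D, E
Layer 29-46: 18 each from A, B, D, E = 18*4 = 72 chips; eligible A, B, D, E
Layer 47-193: 147 each from A, B, D = 147*3 = 441 chips; eligible A, B, D
Layer 194-205: 12 each from A, D = 12*2 = 24 chips; eligible A, D

Pot 1: 140 chips, eligible: A, B, C, D, E
Pot 2: 72 chips, eligible: A, B, D, E
Pot 3: 441 chips, eligible: A, B, D
Pot 4: 24 chips, eligible: A, D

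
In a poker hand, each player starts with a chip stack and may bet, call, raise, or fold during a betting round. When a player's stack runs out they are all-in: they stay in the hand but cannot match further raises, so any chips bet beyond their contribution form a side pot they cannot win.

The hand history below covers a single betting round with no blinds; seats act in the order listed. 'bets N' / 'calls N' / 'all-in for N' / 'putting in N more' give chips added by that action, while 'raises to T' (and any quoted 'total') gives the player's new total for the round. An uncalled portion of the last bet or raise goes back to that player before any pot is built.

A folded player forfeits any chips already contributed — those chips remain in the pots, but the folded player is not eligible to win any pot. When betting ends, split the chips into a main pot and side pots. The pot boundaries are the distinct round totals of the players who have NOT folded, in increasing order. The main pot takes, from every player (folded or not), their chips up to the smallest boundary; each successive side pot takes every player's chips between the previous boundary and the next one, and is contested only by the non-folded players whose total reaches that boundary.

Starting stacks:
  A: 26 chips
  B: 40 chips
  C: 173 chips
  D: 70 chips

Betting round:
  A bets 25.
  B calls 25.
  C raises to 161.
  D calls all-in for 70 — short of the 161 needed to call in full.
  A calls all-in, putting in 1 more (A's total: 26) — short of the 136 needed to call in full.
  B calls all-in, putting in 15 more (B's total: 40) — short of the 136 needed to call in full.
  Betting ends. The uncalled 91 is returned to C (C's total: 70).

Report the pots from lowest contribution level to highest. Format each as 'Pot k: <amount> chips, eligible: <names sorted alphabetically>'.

Contributions (after 91 returned to C): A=26, B=40, C=70, D=70
Pot levels (distinct totals of non-folded players): 26, 40, 70
Layer 1-26: 26 each from A, B, C, D = 26*4 = 104 chips; eligible A, B, C, D
Layer 27-40: 14 each from B, C, D = 14*3 = 42 chips; eligible B, C, D
Layer 41-70: 30 each from C, D = 30*2 = 60 chips; eligible C, D

Pot 1: 104 chips, eligible: A, B, C, D
Pot 2: 42 chips, eligible: B, C, D
Pot 3: 60 chips, eligible: C, D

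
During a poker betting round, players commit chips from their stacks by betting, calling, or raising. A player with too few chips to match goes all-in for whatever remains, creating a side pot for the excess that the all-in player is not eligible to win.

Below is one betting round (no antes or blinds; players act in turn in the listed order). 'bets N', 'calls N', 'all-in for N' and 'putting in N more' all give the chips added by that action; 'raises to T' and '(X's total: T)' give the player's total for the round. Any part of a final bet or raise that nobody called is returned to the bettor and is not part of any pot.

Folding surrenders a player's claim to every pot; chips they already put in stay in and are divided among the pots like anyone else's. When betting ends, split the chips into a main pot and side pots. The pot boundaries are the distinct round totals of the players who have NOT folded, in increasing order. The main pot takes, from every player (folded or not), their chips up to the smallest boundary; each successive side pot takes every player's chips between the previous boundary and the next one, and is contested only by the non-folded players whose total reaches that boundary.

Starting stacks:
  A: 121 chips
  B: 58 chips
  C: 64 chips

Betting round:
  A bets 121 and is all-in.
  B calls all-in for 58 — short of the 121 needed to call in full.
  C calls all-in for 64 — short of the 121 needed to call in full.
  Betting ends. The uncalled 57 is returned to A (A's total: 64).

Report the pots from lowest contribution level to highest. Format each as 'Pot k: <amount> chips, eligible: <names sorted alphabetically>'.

Pot 1: 174 chips, eligible: A, B, C
Pot 2: 12 chips, eligible: A, C

Derivation:
Contributions (after 57 returned to A): A=64, B=58, C=64
Pot levels (distinct totals of non-folded players): 58, 64
Layer 1-58: 58 each from A, B, C = 58*3 = 174 chips; eligible A, B, C
Layer 59-64: 6 each from A, C = 6*2 = 12 chips; eligible A, C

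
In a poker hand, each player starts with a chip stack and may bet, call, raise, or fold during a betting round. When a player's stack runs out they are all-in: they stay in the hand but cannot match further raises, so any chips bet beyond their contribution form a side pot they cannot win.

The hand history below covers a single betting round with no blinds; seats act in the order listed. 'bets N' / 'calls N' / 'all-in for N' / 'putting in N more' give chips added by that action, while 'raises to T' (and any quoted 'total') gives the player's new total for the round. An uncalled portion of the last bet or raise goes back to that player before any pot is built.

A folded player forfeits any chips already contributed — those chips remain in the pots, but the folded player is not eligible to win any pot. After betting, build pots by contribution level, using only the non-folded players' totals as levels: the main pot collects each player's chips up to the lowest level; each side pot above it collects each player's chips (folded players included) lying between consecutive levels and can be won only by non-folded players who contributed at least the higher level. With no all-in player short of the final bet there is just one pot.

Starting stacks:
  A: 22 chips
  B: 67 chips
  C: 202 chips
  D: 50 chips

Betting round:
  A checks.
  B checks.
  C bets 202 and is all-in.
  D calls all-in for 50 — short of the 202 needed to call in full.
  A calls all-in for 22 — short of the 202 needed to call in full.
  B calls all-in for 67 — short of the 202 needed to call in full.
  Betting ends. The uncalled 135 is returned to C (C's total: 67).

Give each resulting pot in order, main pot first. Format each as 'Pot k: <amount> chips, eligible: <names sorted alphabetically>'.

Pot 1: 88 chips, eligible: A, B, C, D
Pot 2: 84 chips, eligible: B, C, D
Pot 3: 34 chips, eligible: B, C

Derivation:
Contributions (after 135 returned to C): A=22, B=67, C=67, D=50
Pot levels (distinct totals of non-folded players): 22, 50, 67
Layer 1-22: 22 each from A, B, C, D = 22*4 = 88 chips; eligible A, B, C, D
Layer 23-50: 28 each from B, C, D = 28*3 = 84 chips; eligible B, C, D
Layer 51-67: 17 each from B, C = 17*2 = 34 chips; eligible B, C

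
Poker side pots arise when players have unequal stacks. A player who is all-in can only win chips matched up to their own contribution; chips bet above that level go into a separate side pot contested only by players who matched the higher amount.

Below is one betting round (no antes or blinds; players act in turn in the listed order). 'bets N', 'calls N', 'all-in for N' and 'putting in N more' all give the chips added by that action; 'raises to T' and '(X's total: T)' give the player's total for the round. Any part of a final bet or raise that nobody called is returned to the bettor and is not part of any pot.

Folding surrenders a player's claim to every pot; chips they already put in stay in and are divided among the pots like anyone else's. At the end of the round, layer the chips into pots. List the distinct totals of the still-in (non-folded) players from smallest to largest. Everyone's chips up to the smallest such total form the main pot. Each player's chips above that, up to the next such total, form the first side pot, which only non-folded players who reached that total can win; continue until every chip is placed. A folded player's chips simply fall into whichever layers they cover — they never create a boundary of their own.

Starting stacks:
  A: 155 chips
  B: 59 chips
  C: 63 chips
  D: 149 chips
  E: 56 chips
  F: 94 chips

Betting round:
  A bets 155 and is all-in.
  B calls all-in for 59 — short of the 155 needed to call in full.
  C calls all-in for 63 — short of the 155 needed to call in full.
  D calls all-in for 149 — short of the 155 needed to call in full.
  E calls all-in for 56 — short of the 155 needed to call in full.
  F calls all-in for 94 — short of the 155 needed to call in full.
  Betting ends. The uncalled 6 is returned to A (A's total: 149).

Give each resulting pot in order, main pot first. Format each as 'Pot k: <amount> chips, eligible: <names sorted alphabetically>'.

Contributions (after 6 returned to A): A=149, B=59, C=63, D=149, E=56, F=94
Pot levels (distinct totals of non-folded players): 56, 59, 63, 94, 149
Layer 1-56: 56 each from A, B, C, D, E, F = 56*6 = 336 chips; eligible A, B, C, D, E, F
Layer 57-59: 3 each from A, B, C, D, F = 3*5 = 15 chips; eligible A, B, C, D, F
Layer 60-63: 4 each from A, C, D, F = 4*4 = 16 chips; eligible A, C, D, F
Layer 64-94: 31 each from A, D, F = 31*3 = 93 chips; eligible A, D, F
Layer 95-149: 55 each from A, D = 55*2 = 110 chips; eligible A, D

Pot 1: 336 chips, eligible: A, B, C, D, E, F
Pot 2: 15 chips, eligible: A, B, C, D, F
Pot 3: 16 chips, eligible: A, C, D, F
Pot 4: 93 chips, eligible: A, D, F
Pot 5: 110 chips, eligible: A, D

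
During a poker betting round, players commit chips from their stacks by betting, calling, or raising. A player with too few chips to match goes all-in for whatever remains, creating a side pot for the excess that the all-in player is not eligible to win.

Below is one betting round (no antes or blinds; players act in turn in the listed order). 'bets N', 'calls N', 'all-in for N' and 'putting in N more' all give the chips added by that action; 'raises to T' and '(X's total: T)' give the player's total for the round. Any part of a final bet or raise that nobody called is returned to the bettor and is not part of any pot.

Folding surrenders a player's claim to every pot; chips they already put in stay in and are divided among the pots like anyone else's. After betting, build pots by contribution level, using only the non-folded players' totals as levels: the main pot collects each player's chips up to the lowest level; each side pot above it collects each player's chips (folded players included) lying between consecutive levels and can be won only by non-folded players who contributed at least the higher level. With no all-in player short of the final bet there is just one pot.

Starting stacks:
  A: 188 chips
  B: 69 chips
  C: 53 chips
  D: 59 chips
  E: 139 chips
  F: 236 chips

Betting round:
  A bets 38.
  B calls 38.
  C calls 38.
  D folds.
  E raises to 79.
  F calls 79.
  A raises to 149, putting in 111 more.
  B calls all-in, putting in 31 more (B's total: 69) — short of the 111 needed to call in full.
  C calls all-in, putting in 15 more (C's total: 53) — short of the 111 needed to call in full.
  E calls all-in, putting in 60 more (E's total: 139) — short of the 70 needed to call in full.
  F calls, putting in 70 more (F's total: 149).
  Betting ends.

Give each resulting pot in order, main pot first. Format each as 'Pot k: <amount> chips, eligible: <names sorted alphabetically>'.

Pot 1: 265 chips, eligible: A, B, C, E, F
Pot 2: 64 chips, eligible: A, B, E, F
Pot 3: 210 chips, eligible: A, E, F
Pot 4: 20 chips, eligible: A, F

Derivation:
Contributions: A=149, B=69, C=53, E=139, F=149
Folded: D
Pot levels (distinct totals of non-folded players): 53, 69, 139, 149
Layer 1-53: 53 each from A, B, C, E, F = 53*5 = 265 chips; eligible A, B, C, E, F
Layer 54-69: 16 each from A, B, E, F = 16*4 = 64 chips; eligible A, B, E, F
Layer 70-139: 70 each from A, E, F = 70*3 = 210 chips; eligible A, E, F
Layer 140-149: 10 each from A, F = 10*2 = 20 chips; eligible A, F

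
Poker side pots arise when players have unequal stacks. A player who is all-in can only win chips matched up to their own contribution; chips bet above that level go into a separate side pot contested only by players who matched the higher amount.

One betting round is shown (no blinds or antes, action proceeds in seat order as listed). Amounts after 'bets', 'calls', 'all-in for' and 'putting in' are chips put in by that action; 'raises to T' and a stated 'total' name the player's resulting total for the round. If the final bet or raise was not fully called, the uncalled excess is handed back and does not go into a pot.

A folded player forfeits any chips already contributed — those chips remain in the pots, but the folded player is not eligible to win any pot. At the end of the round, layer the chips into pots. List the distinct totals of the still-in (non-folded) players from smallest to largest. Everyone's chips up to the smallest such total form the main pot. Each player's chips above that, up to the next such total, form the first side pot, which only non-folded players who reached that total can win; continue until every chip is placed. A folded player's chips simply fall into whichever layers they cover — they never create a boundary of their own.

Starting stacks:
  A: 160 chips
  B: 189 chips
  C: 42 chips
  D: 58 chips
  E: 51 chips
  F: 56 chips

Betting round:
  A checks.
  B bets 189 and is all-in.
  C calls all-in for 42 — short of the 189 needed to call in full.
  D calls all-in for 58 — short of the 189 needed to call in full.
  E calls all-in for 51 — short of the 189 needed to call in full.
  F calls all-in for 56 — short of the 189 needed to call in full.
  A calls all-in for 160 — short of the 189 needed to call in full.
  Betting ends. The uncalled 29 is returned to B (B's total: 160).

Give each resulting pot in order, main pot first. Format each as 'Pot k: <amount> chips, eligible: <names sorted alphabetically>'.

Contributions (after 29 returned to B): A=160, B=160, C=42, D=58, E=51, F=56
Pot levels (distinct totals of non-folded players): 42, 51, 56, 58, 160
Layer 1-42: 42 each from A, B, C, D, E, F = 42*6 = 252 chips; eligible A, B, C, D, E, F
Layer 43-51: 9 each from A, B, D, E, F = 9*5 = 45 chips; eligible A, B, D, E, F
Layer 52-56: 5 each from A, B, D, F = 5*4 = 20 chips; eligible A, B, D, F
Layer 57-58: 2 each from A, B, D = 2*3 = 6 chips; eligible A, B, D
Layer 59-160: 102 each from A, B = 102*2 = 204 chips; eligible A, B

Pot 1: 252 chips, eligible: A, B, C, D, E, F
Pot 2: 45 chips, eligible: A, B, D, E, F
Pot 3: 20 chips, eligible: A, B, D, F
Pot 4: 6 chips, eligible: A, B, D
Pot 5: 204 chips, eligible: A, B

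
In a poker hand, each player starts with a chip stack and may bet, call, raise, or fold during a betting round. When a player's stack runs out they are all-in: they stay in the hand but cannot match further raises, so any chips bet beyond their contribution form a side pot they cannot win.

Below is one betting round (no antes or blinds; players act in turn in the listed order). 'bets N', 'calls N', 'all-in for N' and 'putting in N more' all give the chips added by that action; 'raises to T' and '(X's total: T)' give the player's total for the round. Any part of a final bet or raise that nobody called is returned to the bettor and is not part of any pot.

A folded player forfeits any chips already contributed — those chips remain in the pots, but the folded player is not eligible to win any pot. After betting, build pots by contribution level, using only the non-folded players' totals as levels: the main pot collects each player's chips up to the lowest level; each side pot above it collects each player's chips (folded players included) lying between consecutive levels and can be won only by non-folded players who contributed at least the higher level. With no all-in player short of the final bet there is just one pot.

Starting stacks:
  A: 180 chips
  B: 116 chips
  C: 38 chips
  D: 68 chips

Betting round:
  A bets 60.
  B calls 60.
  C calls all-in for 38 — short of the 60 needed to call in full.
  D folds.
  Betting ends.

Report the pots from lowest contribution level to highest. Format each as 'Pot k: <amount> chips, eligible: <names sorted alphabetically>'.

Contributions: A=60, B=60, C=38
Folded: D
Pot levels (distinct totals of non-folded players): 38, 60
Layer 1-38: 38 each from A, B, C = 38*3 = 114 chips; eligible A, B, C
Layer 39-60: 22 each from A, B = 22*2 = 44 chips; eligible A, B

Pot 1: 114 chips, eligible: A, B, C
Pot 2: 44 chips, eligible: A, B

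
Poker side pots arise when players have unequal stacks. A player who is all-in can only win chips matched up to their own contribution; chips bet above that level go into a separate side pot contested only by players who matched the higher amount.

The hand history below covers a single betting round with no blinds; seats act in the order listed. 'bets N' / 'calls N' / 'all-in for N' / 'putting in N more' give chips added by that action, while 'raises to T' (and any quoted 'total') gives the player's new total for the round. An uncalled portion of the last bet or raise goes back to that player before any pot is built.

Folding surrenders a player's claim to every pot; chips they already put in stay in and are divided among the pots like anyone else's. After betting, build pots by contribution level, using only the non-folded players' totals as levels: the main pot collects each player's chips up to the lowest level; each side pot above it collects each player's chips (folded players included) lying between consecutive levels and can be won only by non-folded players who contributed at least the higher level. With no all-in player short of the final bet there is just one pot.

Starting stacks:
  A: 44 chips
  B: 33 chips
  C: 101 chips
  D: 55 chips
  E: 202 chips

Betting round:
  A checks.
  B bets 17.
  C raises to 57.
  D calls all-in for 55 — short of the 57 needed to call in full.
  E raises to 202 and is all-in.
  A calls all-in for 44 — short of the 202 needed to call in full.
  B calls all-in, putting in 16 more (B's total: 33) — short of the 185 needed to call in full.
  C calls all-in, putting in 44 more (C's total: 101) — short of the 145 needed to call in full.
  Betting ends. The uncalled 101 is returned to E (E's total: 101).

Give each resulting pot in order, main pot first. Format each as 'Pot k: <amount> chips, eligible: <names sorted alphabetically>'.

Contributions (after 101 returned to E): A=44, B=33, C=101, D=55, E=101
Pot levels (distinct totals of non-folded players): 33, 44, 55, 101
Layer 1-33: 33 each from A, B, C, D, E = 33*5 = 165 chips; eligible A, B, C, D, E
Layer 34-44: 11 each from A, C, D, E = 11*4 = 44 chips; eligible A, C, D, E
Layer 45-55: 11 each from C, D, E = 11*3 = 33 chips; eligible C, D, E
Layer 56-101: 46 each from C, E = 46*2 = 92 chips; eligible C, E

Pot 1: 165 chips, eligible: A, B, C, D, E
Pot 2: 44 chips, eligible: A, C, D, E
Pot 3: 33 chips, eligible: C, D, E
Pot 4: 92 chips, eligible: C, E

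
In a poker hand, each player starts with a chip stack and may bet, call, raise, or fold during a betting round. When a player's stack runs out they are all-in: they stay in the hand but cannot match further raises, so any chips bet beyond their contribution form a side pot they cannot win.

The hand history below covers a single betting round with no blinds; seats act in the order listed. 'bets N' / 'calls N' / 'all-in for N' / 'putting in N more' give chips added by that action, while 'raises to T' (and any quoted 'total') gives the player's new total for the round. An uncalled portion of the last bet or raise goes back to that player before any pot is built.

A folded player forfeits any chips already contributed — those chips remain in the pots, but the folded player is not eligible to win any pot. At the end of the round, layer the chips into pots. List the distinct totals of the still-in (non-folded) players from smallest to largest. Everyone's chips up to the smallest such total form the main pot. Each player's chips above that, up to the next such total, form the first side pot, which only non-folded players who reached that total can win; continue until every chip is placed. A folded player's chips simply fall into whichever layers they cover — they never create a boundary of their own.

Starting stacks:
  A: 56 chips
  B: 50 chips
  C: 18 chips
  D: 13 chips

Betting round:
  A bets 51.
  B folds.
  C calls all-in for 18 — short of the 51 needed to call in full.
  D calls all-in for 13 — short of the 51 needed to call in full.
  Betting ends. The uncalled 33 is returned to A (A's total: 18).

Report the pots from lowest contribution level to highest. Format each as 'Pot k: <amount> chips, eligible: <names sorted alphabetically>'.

Pot 1: 39 chips, eligible: A, C, D
Pot 2: 10 chips, eligible: A, C

Derivation:
Contributions (after 33 returned to A): A=18, C=18, D=13
Folded: B
Pot levels (distinct totals of non-folded players): 13, 18
Layer 1-13: 13 each from A, C, D = 13*3 = 39 chips; eligible A, C, D
Layer 14-18: 5 each from A, C = 5*2 = 10 chips; eligible A, C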